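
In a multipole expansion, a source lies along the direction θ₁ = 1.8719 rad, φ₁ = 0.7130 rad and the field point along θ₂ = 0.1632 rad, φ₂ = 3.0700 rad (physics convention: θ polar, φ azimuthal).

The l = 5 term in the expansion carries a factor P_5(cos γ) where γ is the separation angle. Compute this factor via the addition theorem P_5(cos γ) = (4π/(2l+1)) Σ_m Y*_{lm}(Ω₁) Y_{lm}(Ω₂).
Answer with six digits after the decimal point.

Expand P_5 via completeness: Σ_{m} conj(Y_{5,m}) at Ω₁ times Y_{5,m} at Ω₂ —
  m=-5: -0.336148-0.151490i × -0.000049-0.000018i = +0.000014+0.000014i  (running Σ = +0.000014+0.000014i)
  m=-4: +0.347005-0.103397i × +0.000968+0.000285i = +0.000365-0.000001i  (running Σ = +0.000379+0.000012i)
  m=-3: +0.033790-0.052926i × -0.011253-0.002455i = -0.000510+0.000513i  (running Σ = -0.000131+0.000525i)
  m=-2: +0.048692+0.333923i × +0.083926+0.012100i = +0.000046+0.028614i  (running Σ = -0.000085+0.029139i)
  m=-1: -0.015947-0.013790i × -0.377633-0.027082i = +0.005649+0.005640i  (running Σ = +0.005564+0.034779i)
  m=0: -0.323621-0.000000i × +0.757644+0.000000i = -0.245190-0.000000i  (running Σ = -0.239626+0.034779i)
  m=1: +0.015947-0.013790i × +0.377633-0.027082i = +0.005649-0.005640i  (running Σ = -0.233977+0.029139i)
  m=2: +0.048692-0.333923i × +0.083926-0.012100i = +0.000046-0.028614i  (running Σ = -0.233931+0.000525i)
  m=3: -0.033790-0.052926i × +0.011253-0.002455i = -0.000510-0.000513i  (running Σ = -0.234442+0.000012i)
  m=4: +0.347005+0.103397i × +0.000968-0.000285i = +0.000365+0.000001i  (running Σ = -0.234076+0.000014i)
  m=5: +0.336148-0.151490i × +0.000049-0.000018i = +0.000014-0.000014i  (running Σ = -0.234062-0.000000i)
Total Σ_m = -0.234062-0.000000i. Multiply by 1.142397: -0.267392-0.000000i. P_5(cos γ) = -0.267392

-0.267392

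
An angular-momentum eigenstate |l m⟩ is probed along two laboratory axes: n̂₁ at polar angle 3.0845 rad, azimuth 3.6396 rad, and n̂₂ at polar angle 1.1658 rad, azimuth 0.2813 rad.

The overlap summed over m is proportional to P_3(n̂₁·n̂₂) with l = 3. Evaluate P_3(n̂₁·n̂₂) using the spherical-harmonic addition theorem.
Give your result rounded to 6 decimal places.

0.447191

Summing Y*_{l m}(θ₁,φ₁)·Y_{l m}(θ₂,φ₂) over m ∈ [−3, 3]; prefactor 4π/(2·3+1) = 1.795196:
  m=-3: Y*=-0.00001 - 0.00008j  Y=0.21527 - 0.24206j  product -0.00002 - 0.00002j
  m=-2: Y*=-0.00181 - 0.00279j  Y=0.28773 - 0.18144j  product -0.00103 - 0.00047j
  m=-1: Y*=-0.06454 - 0.03509j  Y=-0.06385 + 0.01845j  product 0.00477 + 0.00105j
  m=+0: Y*=-0.73907 + 0.00000j  Y=-0.32698 + 0.00000j  product 0.24166 + 0.00000j
  m=+1: Y*=0.06454 - 0.03509j  Y=0.06385 + 0.01845j  product 0.00477 - 0.00105j
  m=+2: Y*=-0.00181 + 0.00279j  Y=0.28773 + 0.18144j  product -0.00103 + 0.00047j
  m=+3: Y*=0.00001 - 0.00008j  Y=-0.21527 - 0.24206j  product -0.00002 + 0.00002j
Total Σ_m = 0.24910 + 0.00000j. Multiply by 1.795196: 0.44719 + 0.00000j. P_3(cos γ) = 0.447191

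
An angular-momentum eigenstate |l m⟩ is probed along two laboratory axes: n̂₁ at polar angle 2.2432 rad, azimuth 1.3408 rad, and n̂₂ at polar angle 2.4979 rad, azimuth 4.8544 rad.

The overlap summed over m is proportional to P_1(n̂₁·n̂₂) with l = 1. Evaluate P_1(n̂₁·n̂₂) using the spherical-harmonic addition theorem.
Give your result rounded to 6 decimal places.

Term-by-term m-sum for l=1 (normalisation 4π/3 = 4.188790):
  [-1]  conj(Y_{1,-1})(Ω₁) = 0.06162 + 0.26317j ; Y_{1,-1}(Ω₂) = 0.02935 + 0.20526j ; Δ = -0.05221 + 0.02037j
  [+0]  conj(Y_{1,0})(Ω₁) = -0.30433 + 0.00000j ; Y_{1,0}(Ω₂) = -0.39083 + 0.00000j ; Δ = 0.11894 + 0.00000j
  [+1]  conj(Y_{1,1})(Ω₁) = -0.06162 + 0.26317j ; Y_{1,1}(Ω₂) = -0.02935 + 0.20526j ; Δ = -0.05221 - 0.02037j
Accumulated sum 0.01452 + 0.00000j; after 4π/(2l+1) scaling, 0.06082 + 0.00000j ⇒ P_1 = 0.060822

0.060822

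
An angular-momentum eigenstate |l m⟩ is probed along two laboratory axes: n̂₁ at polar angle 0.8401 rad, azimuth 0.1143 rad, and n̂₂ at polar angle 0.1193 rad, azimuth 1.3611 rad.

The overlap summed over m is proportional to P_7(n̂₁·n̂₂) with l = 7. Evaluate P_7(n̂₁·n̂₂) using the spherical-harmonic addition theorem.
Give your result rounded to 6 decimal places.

0.177978

Term-by-term m-sum for l=7 (normalisation 4π/15 = 0.837758):
  m=-7: Y*=+0.044251+0.045571i  Y=-0.000000+0.000000i  product -0.000000-0.000000i
  m=-6: Y*=+0.164840+0.134888i  Y=-0.000002-0.000005i  product +0.000000-0.000001i
  m=-5: Y*=+0.338627+0.217767i  Y=+0.000090-0.000052i  product +0.000042+0.000002i
  m=-4: Y*=+0.377157+0.185549i  Y=+0.000959+0.001067i  product +0.000164+0.000581i
  m=-3: Y*=+0.084884+0.030304i  Y=-0.008441+0.011599i  product -0.001068+0.000729i
  m=-2: Y*=-0.317290-0.073823i  Y=-0.091518-0.040803i  product +0.026025+0.019702i
  m=-1: Y*=-0.244039-0.028016i  Y=+0.091844-0.431549i  product -0.034504+0.102742i
  m=+0: Y*=+0.261061-0.000000i  Y=+0.885339+0.000000i  product +0.231127+0.000000i
  m=+1: Y*=+0.244039-0.028016i  Y=-0.091844-0.431549i  product -0.034504-0.102742i
  m=+2: Y*=-0.317290+0.073823i  Y=-0.091518+0.040803i  product +0.026025-0.019702i
  m=+3: Y*=-0.084884+0.030304i  Y=+0.008441+0.011599i  product -0.001068-0.000729i
  m=+4: Y*=+0.377157-0.185549i  Y=+0.000959-0.001067i  product +0.000164-0.000581i
  m=+5: Y*=-0.338627+0.217767i  Y=-0.000090-0.000052i  product +0.000042-0.000002i
  m=+6: Y*=+0.164840-0.134888i  Y=-0.000002+0.000005i  product +0.000000+0.000001i
  m=+7: Y*=-0.044251+0.045571i  Y=+0.000000+0.000000i  product -0.000000+0.000000i
Accumulated sum +0.212446+0.000000i; after 4π/(2l+1) scaling, +0.177978+0.000000i ⇒ P_7 = 0.177978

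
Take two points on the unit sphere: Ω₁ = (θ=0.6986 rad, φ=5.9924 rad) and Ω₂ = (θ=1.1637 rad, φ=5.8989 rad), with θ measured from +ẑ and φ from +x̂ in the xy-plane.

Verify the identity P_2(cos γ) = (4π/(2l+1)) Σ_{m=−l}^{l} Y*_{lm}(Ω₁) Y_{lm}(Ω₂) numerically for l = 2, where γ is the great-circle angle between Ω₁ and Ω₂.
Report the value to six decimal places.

Summing Y*_{l m}(θ₁,φ₁)·Y_{l m}(θ₂,φ₂) over m ∈ [−2, 2]; prefactor 4π/(2·2+1) = 2.513274:
  m=-2: Y*=(0.133510, -0.087772)  Y=(0.234160, 0.226409)  product (0.051135, 0.009675)
  m=-1: Y*=(0.364496, -0.109082)  Y=(0.260402, 0.105304)  product (0.106402, 0.009978)
  m=+0: Y*=(0.239410, -0.000000)  Y=(-0.167058, 0.000000)  product (-0.039995, 0.000000)
  m=+1: Y*=(-0.364496, -0.109082)  Y=(-0.260402, 0.105304)  product (0.106402, -0.009978)
  m=+2: Y*=(0.133510, 0.087772)  Y=(0.234160, -0.226409)  product (0.051135, -0.009675)
Σ over m = (0.275079, 0.000000); ×(4π/5) → (0.691348, 0.000000). Real part: 0.691348

0.691348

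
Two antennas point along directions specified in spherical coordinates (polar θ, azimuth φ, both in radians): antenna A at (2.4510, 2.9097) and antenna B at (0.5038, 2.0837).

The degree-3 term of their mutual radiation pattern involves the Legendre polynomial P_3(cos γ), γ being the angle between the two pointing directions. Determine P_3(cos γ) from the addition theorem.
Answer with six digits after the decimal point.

0.445928

Expand P_3 via completeness: Σ_{m} conj(Y_{3,m}) at Ω₁ times Y_{3,m} at Ω₂ —
  m=-3: -0.082779+0.069115i × +0.046917+0.001506i = -0.003988+0.003118i  (running Σ = -0.003988+0.003118i)
  m=-2: -0.285898+0.142998i × -0.108133+0.178368i = +0.005409-0.066458i  (running Σ = +0.001421-0.063340i)
  m=-1: -0.394935+0.093260i × -0.217025-0.385358i = +0.121649+0.131952i  (running Σ = +0.123070+0.068612i)
  m=0: +0.008287-0.000000i × +0.272798+0.000000i = +0.002261+0.000000i  (running Σ = +0.125331+0.068612i)
  m=1: +0.394935+0.093260i × +0.217025-0.385358i = +0.121649-0.131952i  (running Σ = +0.246980-0.063340i)
  m=2: -0.285898-0.142998i × -0.108133-0.178368i = +0.005409+0.066458i  (running Σ = +0.252389+0.003118i)
  m=3: +0.082779+0.069115i × -0.046917+0.001506i = -0.003988-0.003118i  (running Σ = +0.248401+0.000000i)
Total Σ_m = +0.248401+0.000000i. Multiply by 1.795196: +0.445928+0.000000i. P_3(cos γ) = 0.445928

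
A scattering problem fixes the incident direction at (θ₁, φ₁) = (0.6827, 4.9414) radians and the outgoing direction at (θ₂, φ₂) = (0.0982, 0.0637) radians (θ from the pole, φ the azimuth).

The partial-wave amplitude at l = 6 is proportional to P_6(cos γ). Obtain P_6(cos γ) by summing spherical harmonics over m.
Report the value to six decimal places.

Term-by-term m-sum for l=6 (normalisation 4π/13 = 0.966644):
  term(m=-6) = -0.00000 - 0.00000j   from Y*(Ω₁)=-0.00595 - 0.02987j, Y(Ω₂)=0.00000 - 0.00000j
  term(m=-5) = 0.00000 - 0.00000j   from Y*(Ω₁)=0.11819 - 0.05359j, Y(Ω₂)=0.00001 - 0.00000j
  term(m=-4) = 0.00008 + 0.00006j   from Y*(Ω₁)=0.19350 + 0.25204j, Y(Ω₂)=0.00032 - 0.00008j
  term(m=-3) = -0.00105 + 0.00195j   from Y*(Ω₁)=-0.29152 + 0.35536j, Y(Ω₂)=0.00473 - 0.00092j
  term(m=-2) = -0.01266 - 0.00435j   from Y*(Ω₁)=-0.24683 - 0.12168j, Y(Ω₂)=0.04826 - 0.00618j
  term(m=-1) = -0.01124 + 0.06740j   from Y*(Ω₁)=-0.05040 + 0.21621j, Y(Ω₂)=0.30716 - 0.01959j
  term(m=+0) = -0.32341 + 0.00000j   from Y*(Ω₁)=-0.35282 + 0.00000j, Y(Ω₂)=0.91666 + 0.00000j
  term(m=+1) = -0.01124 - 0.06740j   from Y*(Ω₁)=0.05040 + 0.21621j, Y(Ω₂)=-0.30716 - 0.01959j
  term(m=+2) = -0.01266 + 0.00435j   from Y*(Ω₁)=-0.24683 + 0.12168j, Y(Ω₂)=0.04826 + 0.00618j
  term(m=+3) = -0.00105 - 0.00195j   from Y*(Ω₁)=0.29152 + 0.35536j, Y(Ω₂)=-0.00473 - 0.00092j
  term(m=+4) = 0.00008 - 0.00006j   from Y*(Ω₁)=0.19350 - 0.25204j, Y(Ω₂)=0.00032 + 0.00008j
  term(m=+5) = 0.00000 + 0.00000j   from Y*(Ω₁)=-0.11819 - 0.05359j, Y(Ω₂)=-0.00001 - 0.00000j
  term(m=+6) = -0.00000 + 0.00000j   from Y*(Ω₁)=-0.00595 + 0.02987j, Y(Ω₂)=0.00000 + 0.00000j
Σ over m = -0.37317 + 0.00000j; ×(4π/13) → -0.36073 + 0.00000j. Real part: -0.360725

-0.360725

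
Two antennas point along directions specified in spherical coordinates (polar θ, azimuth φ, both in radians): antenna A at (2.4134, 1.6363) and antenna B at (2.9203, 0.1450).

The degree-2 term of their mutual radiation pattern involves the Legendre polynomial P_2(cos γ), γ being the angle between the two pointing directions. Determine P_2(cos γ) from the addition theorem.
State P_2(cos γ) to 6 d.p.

Expand P_2 via completeness: Σ_{m} conj(Y_{2,m}) at Ω₁ times Y_{2,m} at Ω₂ —
  term(m=-2) = -0.003144+0.000504i   from Y*(Ω₁)=-0.169622-0.022350i, Y(Ω₂)=+0.017832-0.005321i
  term(m=-1) = +0.005041+0.063284i   from Y*(Ω₁)=+0.025119-0.382926i, Y(Ω₂)=-0.163696+0.023904i
  term(m=+0) = +0.123889+0.000000i   from Y*(Ω₁)=+0.211704-0.000000i, Y(Ω₂)=+0.585200+0.000000i
  term(m=+1) = +0.005041-0.063284i   from Y*(Ω₁)=-0.025119-0.382926i, Y(Ω₂)=+0.163696+0.023904i
  term(m=+2) = -0.003144-0.000504i   from Y*(Ω₁)=-0.169622+0.022350i, Y(Ω₂)=+0.017832+0.005321i
Σ over m = +0.127685-0.000000i; ×(4π/5) → +0.320907-0.000000i. Real part: 0.320907

0.320907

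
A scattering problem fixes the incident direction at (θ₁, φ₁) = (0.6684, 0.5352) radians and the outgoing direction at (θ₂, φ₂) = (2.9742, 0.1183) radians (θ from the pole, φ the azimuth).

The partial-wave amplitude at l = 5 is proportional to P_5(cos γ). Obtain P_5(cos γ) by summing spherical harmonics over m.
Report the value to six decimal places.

Addition theorem: P_5(cos γ) = (4π/11) Σ_m Y*_{lm}(Ω₁) Y_{lm}(Ω₂), m = −5…5:
  m=-5: Y*=(-0.037912, 0.019048)  Y=(0.000049, -0.000033)  product (-0.000001, 0.000002)
  m=-4: Y*=(-0.091690, 0.143048)  Y=(-0.000993, 0.000508)  product (0.000018, -0.000189)
  m=-3: Y*=(-0.013018, 0.373881)  Y=(0.011628, -0.004309)  product (0.001460, 0.004403)
  m=-2: Y*=(0.207785, 0.379990)  Y=(-0.086437, 0.020841)  product (-0.025880, -0.028515)
  m=-1: Y*=(0.058696, 0.034802)  Y=(0.383589, -0.045591)  product (0.024102, 0.010674)
  m=+0: Y*=(-0.386850, -0.000000)  Y=(-0.748861, 0.000000)  product (0.289697, 0.000000)
  m=+1: Y*=(-0.058696, 0.034802)  Y=(-0.383589, -0.045591)  product (0.024102, -0.010674)
  m=+2: Y*=(0.207785, -0.379990)  Y=(-0.086437, -0.020841)  product (-0.025880, 0.028515)
  m=+3: Y*=(0.013018, 0.373881)  Y=(-0.011628, -0.004309)  product (0.001460, -0.004403)
  m=+4: Y*=(-0.091690, -0.143048)  Y=(-0.000993, -0.000508)  product (0.000018, 0.000189)
  m=+5: Y*=(0.037912, 0.019048)  Y=(-0.000049, -0.000033)  product (-0.000001, -0.000002)
Total Σ_m = (0.289095, 0.000000). Multiply by 1.142397: (0.330261, 0.000000). P_5(cos γ) = 0.330261

0.330261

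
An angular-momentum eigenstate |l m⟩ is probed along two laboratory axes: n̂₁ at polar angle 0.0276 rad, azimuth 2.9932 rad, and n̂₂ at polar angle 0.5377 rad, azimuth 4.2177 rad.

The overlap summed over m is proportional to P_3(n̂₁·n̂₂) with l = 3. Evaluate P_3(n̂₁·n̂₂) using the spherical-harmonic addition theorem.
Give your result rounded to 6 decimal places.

0.313807

Summing Y*_{l m}(θ₁,φ₁)·Y_{l m}(θ₂,φ₂) over m ∈ [−3, 3]; prefactor 4π/(2·3+1) = 1.795196:
  m=-3: Y*=(-0.000008, 0.000004)  Y=(0.055841, -0.004855)  product (-0.000000, 0.000000)
  m=-2: Y*=(0.000744, -0.000228)  Y=(-0.126455, -0.192415)  product (-0.000138, -0.000114)
  m=-1: Y*=(-0.035249, 0.005269)  Y=(-0.211264, 0.391646)  product (0.005383, -0.014918)
  m=+0: Y*=(0.744648, -0.000000)  Y=(0.220660, 0.000000)  product (0.164314, 0.000000)
  m=+1: Y*=(0.035249, 0.005269)  Y=(0.211264, 0.391646)  product (0.005383, 0.014918)
  m=+2: Y*=(0.000744, 0.000228)  Y=(-0.126455, 0.192415)  product (-0.000138, 0.000114)
  m=+3: Y*=(0.000008, 0.000004)  Y=(-0.055841, -0.004855)  product (-0.000000, -0.000000)
Total Σ_m = (0.174804, -0.000000). Multiply by 1.795196: (0.313807, -0.000000). P_3(cos γ) = 0.313807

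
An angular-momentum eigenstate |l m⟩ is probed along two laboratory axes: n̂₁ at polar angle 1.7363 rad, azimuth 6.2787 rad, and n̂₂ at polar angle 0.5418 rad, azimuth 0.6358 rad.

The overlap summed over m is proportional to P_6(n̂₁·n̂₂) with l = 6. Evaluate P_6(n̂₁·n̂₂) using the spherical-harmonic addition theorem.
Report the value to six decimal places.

0.059940

Expand P_6 via completeness: Σ_{m} conj(Y_{6,m}) at Ω₁ times Y_{6,m} at Ω₂ —
  m=-6: (0.444645, -0.011969) × (-0.007102, 0.005664) = (-0.003090, 0.002604)  (running Σ = (-0.003090, 0.002604))
  m=-5: (-0.257306, 0.005771) × (-0.052249, 0.001955) = (0.013433, -0.000805)  (running Σ = (0.010342, 0.001799))
  m=-4: (-0.236820, 0.004249) × (-0.147483, -0.100551) = (0.035354, 0.023186)  (running Σ = (0.045697, 0.024985))
  m=-3: (0.278159, -0.003743) × (-0.128280, -0.366597) = (-0.037054, -0.101492)  (running Σ = (0.008642, -0.076508))
  m=-2: (0.169748, -0.001523) × (0.142175, -0.460925) = (0.023432, -0.078458)  (running Σ = (0.032074, -0.154965))
  m=-1: (-0.281839, 0.001264) × (0.111354, -0.082183) = (-0.031280, 0.023303)  (running Σ = (0.000794, -0.131662))
  m=0: (-0.151136, -0.000000) × (-0.399768, 0.000000) = (0.060419, 0.000000)  (running Σ = (0.061214, -0.131662))
  m=1: (0.281839, 0.001264) × (-0.111354, -0.082183) = (-0.031280, -0.023303)  (running Σ = (0.029934, -0.154965))
  m=2: (0.169748, 0.001523) × (0.142175, 0.460925) = (0.023432, 0.078458)  (running Σ = (0.053366, -0.076508))
  m=3: (-0.278159, -0.003743) × (0.128280, -0.366597) = (-0.037054, 0.101492)  (running Σ = (0.016312, 0.024985))
  m=4: (-0.236820, -0.004249) × (-0.147483, 0.100551) = (0.035354, -0.023186)  (running Σ = (0.051666, 0.001799))
  m=5: (0.257306, 0.005771) × (0.052249, 0.001955) = (0.013433, 0.000805)  (running Σ = (0.065099, 0.002604))
  m=6: (0.444645, 0.011969) × (-0.007102, -0.005664) = (-0.003090, -0.002604)  (running Σ = (0.062008, -0.000000))
Total Σ_m = (0.062008, -0.000000). Multiply by 0.966644: (0.059940, -0.000000). P_6(cos γ) = 0.059940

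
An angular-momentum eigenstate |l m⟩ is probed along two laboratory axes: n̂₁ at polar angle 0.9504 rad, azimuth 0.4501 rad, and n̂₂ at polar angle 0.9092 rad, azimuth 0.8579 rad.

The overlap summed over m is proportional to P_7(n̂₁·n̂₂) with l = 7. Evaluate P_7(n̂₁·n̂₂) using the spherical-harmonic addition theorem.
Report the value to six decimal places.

-0.031663

Addition theorem: P_7(cos γ) = (4π/15) Σ_m Y*_{lm}(Ω₁) Y_{lm}(Ω₂), m = −7…7:
  term(m=-7) = -0.01078 - 0.00318j   from Y*(Ω₁)=-0.11804 - 0.00108j, Y(Ω₂)=0.09154 + 0.02611j
  term(m=-6) = -0.06724 - 0.05604j   from Y*(Ω₁)=-0.28540 + 0.13471j, Y(Ω₂)=0.11688 + 0.25151j
  term(m=-5) = -0.08785 - 0.17371j   from Y*(Ω₁)=-0.27912 + 0.34537j, Y(Ω₂)=-0.17991 + 0.39975j
  term(m=-4) = -0.00524 - 0.08668j   from Y*(Ω₁)=-0.05931 + 0.25376j, Y(Ω₂)=-0.31930 + 0.09529j
  term(m=-3) = 0.00504 - 0.01392j   from Y*(Ω₁)=-0.03873 - 0.17281j, Y(Ω₂)=0.07047 + 0.04496j
  term(m=-2) = 0.08870 - 0.09423j   from Y*(Ω₁)=-0.21865 - 0.27564j, Y(Ω₂)=0.05315 + 0.36396j
  term(m=-1) = -0.00233 + 0.00100j   from Y*(Ω₁)=0.03023 + 0.01461j, Y(Ω₂)=-0.04935 + 0.05708j
  term(m=+0) = 0.12158 + 0.00000j   from Y*(Ω₁)=0.35191 + 0.00000j, Y(Ω₂)=0.34549 + 0.00000j
  term(m=+1) = -0.00233 - 0.00100j   from Y*(Ω₁)=-0.03023 + 0.01461j, Y(Ω₂)=0.04935 + 0.05708j
  term(m=+2) = 0.08870 + 0.09423j   from Y*(Ω₁)=-0.21865 + 0.27564j, Y(Ω₂)=0.05315 - 0.36396j
  term(m=+3) = 0.00504 + 0.01392j   from Y*(Ω₁)=0.03873 - 0.17281j, Y(Ω₂)=-0.07047 + 0.04496j
  term(m=+4) = -0.00524 + 0.08668j   from Y*(Ω₁)=-0.05931 - 0.25376j, Y(Ω₂)=-0.31930 - 0.09529j
  term(m=+5) = -0.08785 + 0.17371j   from Y*(Ω₁)=0.27912 + 0.34537j, Y(Ω₂)=0.17991 + 0.39975j
  term(m=+6) = -0.06724 + 0.05604j   from Y*(Ω₁)=-0.28540 - 0.13471j, Y(Ω₂)=0.11688 - 0.25151j
  term(m=+7) = -0.01078 + 0.00318j   from Y*(Ω₁)=0.11804 - 0.00108j, Y(Ω₂)=-0.09154 + 0.02611j
Accumulated sum -0.03779 - 0.00000j; after 4π/(2l+1) scaling, -0.03166 - 0.00000j ⇒ P_7 = -0.031663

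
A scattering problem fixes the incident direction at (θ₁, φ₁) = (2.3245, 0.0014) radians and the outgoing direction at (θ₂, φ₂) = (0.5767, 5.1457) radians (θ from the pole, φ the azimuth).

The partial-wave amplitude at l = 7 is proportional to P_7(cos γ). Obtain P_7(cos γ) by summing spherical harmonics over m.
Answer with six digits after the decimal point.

Addition theorem: P_7(cos γ) = (4π/15) Σ_m Y*_{lm}(Ω₁) Y_{lm}(Ω₂), m = −7…7:
  [-7]  conj(Y_{7,-7})(Ω₁) = (0.054795, 0.000537) ; Y_{7,-7}(Ω₂) = (-0.000775, 0.007123) ; Δ = (-0.000046, 0.000390)
  [-6]  conj(Y_{7,-6})(Ω₁) = (-0.192425, -0.001616) ; Y_{7,-6}(Ω₂) = (0.035315, 0.021252) ; Δ = (-0.006761, -0.004147)
  [-5]  conj(Y_{7,-5})(Ω₁) = (0.384814, 0.002694) ; Y_{7,-5}(Ω₂) = (0.119081, -0.080729) ; Δ = (0.046042, -0.030745)
  [-4]  conj(Y_{7,-4})(Ω₁) = (-0.438411, -0.002455) ; Y_{7,-4}(Ω₂) = (-0.053954, -0.329206) ; Δ = (0.022846, 0.144460)
  [-3]  conj(Y_{7,-3})(Ω₁) = (0.148166, 0.000622) ; Y_{7,-3}(Ω₂) = (-0.470597, -0.130679) ; Δ = (-0.069645, -0.019655)
  [-2]  conj(Y_{7,-2})(Ω₁) = (0.293274, 0.000821) ; Y_{7,-2}(Ω₂) = (-0.209876, 0.247073) ; Δ = (-0.061754, 0.072288)
  [-1]  conj(Y_{7,-1})(Ω₁) = (-0.292401, -0.000409) ; Y_{7,-1}(Ω₂) = (-0.083422, -0.180319) ; Δ = (0.024319, 0.052759)
  [+0]  conj(Y_{7,0})(Ω₁) = (-0.214646, -0.000000) ; Y_{7,0}(Ω₂) = (-0.399973, 0.000000) ; Δ = (0.085853, 0.000000)
  [+1]  conj(Y_{7,1})(Ω₁) = (0.292401, -0.000409) ; Y_{7,1}(Ω₂) = (0.083422, -0.180319) ; Δ = (0.024319, -0.052759)
  [+2]  conj(Y_{7,2})(Ω₁) = (0.293274, -0.000821) ; Y_{7,2}(Ω₂) = (-0.209876, -0.247073) ; Δ = (-0.061754, -0.072288)
  [+3]  conj(Y_{7,3})(Ω₁) = (-0.148166, 0.000622) ; Y_{7,3}(Ω₂) = (0.470597, -0.130679) ; Δ = (-0.069645, 0.019655)
  [+4]  conj(Y_{7,4})(Ω₁) = (-0.438411, 0.002455) ; Y_{7,4}(Ω₂) = (-0.053954, 0.329206) ; Δ = (0.022846, -0.144460)
  [+5]  conj(Y_{7,5})(Ω₁) = (-0.384814, 0.002694) ; Y_{7,5}(Ω₂) = (-0.119081, -0.080729) ; Δ = (0.046042, 0.030745)
  [+6]  conj(Y_{7,6})(Ω₁) = (-0.192425, 0.001616) ; Y_{7,6}(Ω₂) = (0.035315, -0.021252) ; Δ = (-0.006761, 0.004147)
  [+7]  conj(Y_{7,7})(Ω₁) = (-0.054795, 0.000537) ; Y_{7,7}(Ω₂) = (0.000775, 0.007123) ; Δ = (-0.000046, -0.000390)
Accumulated sum (-0.004149, 0.000000); after 4π/(2l+1) scaling, (-0.003475, 0.000000) ⇒ P_7 = -0.003475

-0.003475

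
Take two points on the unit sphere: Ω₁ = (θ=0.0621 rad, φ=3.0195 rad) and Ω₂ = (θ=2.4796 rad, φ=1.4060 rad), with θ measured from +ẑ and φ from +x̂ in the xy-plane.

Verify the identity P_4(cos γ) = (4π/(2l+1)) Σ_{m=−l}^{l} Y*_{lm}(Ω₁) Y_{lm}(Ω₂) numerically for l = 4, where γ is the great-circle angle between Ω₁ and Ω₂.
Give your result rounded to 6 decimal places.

-0.264329

Addition theorem: P_4(cos γ) = (4π/9) Σ_m Y*_{lm}(Ω₁) Y_{lm}(Ω₂), m = −4…4:
  [-4]  conj(Y_{4,-4})(Ω₁) = 0.00001 - 0.00000j ; Y_{4,-4}(Ω₂) = 0.04994 + 0.03870j ; Δ = 0.00000 + 0.00000j
  [-3]  conj(Y_{4,-3})(Ω₁) = -0.00028 + 0.00011j ; Y_{4,-3}(Ω₂) = 0.10880 - 0.20185j ; Δ = -0.00001 + 0.00007j
  [-2]  conj(Y_{4,-2})(Ω₁) = 0.00747 - 0.00186j ; Y_{4,-2}(Ω₂) = -0.40125 - 0.13726j ; Δ = -0.00325 - 0.00028j
  [-1]  conj(Y_{4,-1})(Ω₁) = -0.11556 + 0.01418j ; Y_{4,-1}(Ω₂) = -0.05099 + 0.30661j ; Δ = 0.00154 - 0.03615j
  [+0]  conj(Y_{4,0})(Ω₁) = 0.83004 + 0.00000j ; Y_{4,0}(Ω₂) = -0.22394 + 0.00000j ; Δ = -0.18588 + 0.00000j
  [+1]  conj(Y_{4,1})(Ω₁) = 0.11556 + 0.01418j ; Y_{4,1}(Ω₂) = 0.05099 + 0.30661j ; Δ = 0.00154 + 0.03615j
  [+2]  conj(Y_{4,2})(Ω₁) = 0.00747 + 0.00186j ; Y_{4,2}(Ω₂) = -0.40125 + 0.13726j ; Δ = -0.00325 + 0.00028j
  [+3]  conj(Y_{4,3})(Ω₁) = 0.00028 + 0.00011j ; Y_{4,3}(Ω₂) = -0.10880 - 0.20185j ; Δ = -0.00001 - 0.00007j
  [+4]  conj(Y_{4,4})(Ω₁) = 0.00001 + 0.00000j ; Y_{4,4}(Ω₂) = 0.04994 - 0.03870j ; Δ = 0.00000 - 0.00000j
Σ over m = -0.18931 + 0.00000j; ×(4π/9) → -0.26433 + 0.00000j. Real part: -0.264329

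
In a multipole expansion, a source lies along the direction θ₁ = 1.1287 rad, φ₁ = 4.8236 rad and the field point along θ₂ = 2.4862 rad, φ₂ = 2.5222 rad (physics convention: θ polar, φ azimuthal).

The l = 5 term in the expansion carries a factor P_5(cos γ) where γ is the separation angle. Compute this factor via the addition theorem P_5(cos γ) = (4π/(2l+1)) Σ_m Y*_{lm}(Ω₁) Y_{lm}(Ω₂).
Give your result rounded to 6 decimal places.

0.375219

Term-by-term m-sum for l=5 (normalisation 4π/11 = 1.142397):
  [-5]  conj(Y_{5,-5})(Ω₁) = 0.14779 - 0.23781j ; Y_{5,-5}(Ω₂) = 0.03899 - 0.00174j ; Δ = 0.00535 - 0.00953j
  [-4]  conj(Y_{5,-4})(Ω₁) = 0.37831 + 0.18035j ; Y_{5,-4}(Ω₂) = 0.12644 - 0.09895j ; Δ = 0.06568 - 0.01463j
  [-3]  conj(Y_{5,-3})(Ω₁) = -0.05416 + 0.15626j ; Y_{5,-3}(Ω₂) = 0.10338 - 0.34976j ; Δ = 0.04905 + 0.03510j
  [-2]  conj(Y_{5,-2})(Ω₁) = 0.26050 + 0.05892j ; Y_{5,-2}(Ω₂) = -0.14407 - 0.41788j ; Δ = -0.01291 - 0.11735j
  [-1]  conj(Y_{5,-1})(Ω₁) = -0.02760 + 0.24714j ; Y_{5,-1}(Ω₂) = -0.07896 - 0.05630j ; Δ = 0.01609 - 0.01796j
  [+0]  conj(Y_{5,0})(Ω₁) = 0.21504 + 0.00000j ; Y_{5,0}(Ω₂) = 0.38097 + 0.00000j ; Δ = 0.08192 + 0.00000j
  [+1]  conj(Y_{5,1})(Ω₁) = 0.02760 + 0.24714j ; Y_{5,1}(Ω₂) = 0.07896 - 0.05630j ; Δ = 0.01609 + 0.01796j
  [+2]  conj(Y_{5,2})(Ω₁) = 0.26050 - 0.05892j ; Y_{5,2}(Ω₂) = -0.14407 + 0.41788j ; Δ = -0.01291 + 0.11735j
  [+3]  conj(Y_{5,3})(Ω₁) = 0.05416 + 0.15626j ; Y_{5,3}(Ω₂) = -0.10338 - 0.34976j ; Δ = 0.04905 - 0.03510j
  [+4]  conj(Y_{5,4})(Ω₁) = 0.37831 - 0.18035j ; Y_{5,4}(Ω₂) = 0.12644 + 0.09895j ; Δ = 0.06568 + 0.01463j
  [+5]  conj(Y_{5,5})(Ω₁) = -0.14779 - 0.23781j ; Y_{5,5}(Ω₂) = -0.03899 - 0.00174j ; Δ = 0.00535 + 0.00953j
Accumulated sum 0.32845 - 0.00000j; after 4π/(2l+1) scaling, 0.37522 - 0.00000j ⇒ P_5 = 0.375219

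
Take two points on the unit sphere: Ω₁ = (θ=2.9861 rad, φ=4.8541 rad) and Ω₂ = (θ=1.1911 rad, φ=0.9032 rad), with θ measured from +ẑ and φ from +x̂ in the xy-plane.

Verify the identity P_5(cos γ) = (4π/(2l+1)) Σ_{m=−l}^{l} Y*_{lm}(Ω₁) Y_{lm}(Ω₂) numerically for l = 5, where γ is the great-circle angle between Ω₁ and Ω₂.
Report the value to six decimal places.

-0.162502

Summing Y*_{l m}(θ₁,φ₁)·Y_{l m}(θ₂,φ₂) over m ∈ [−5, 5]; prefactor 4π/(2·5+1) = 1.142397:
  term(m=-5) = 0.00001 + 0.00001j   from Y*(Ω₁)=0.00003 - 0.00003j, Y(Ω₂)=-0.06259 + 0.31461j
  term(m=-4) = 0.00034 + 0.00003j   from Y*(Ω₁)=-0.00070 - 0.00045j, Y(Ω₂)=-0.36068 + 0.18376j
  term(m=-3) = 0.00050 - 0.00043j   from Y*(Ω₁)=-0.00413 + 0.00911j, Y(Ω₂)=-0.05949 - 0.02743j
  term(m=-2) = -0.00118 + 0.02463j   from Y*(Ω₁)=0.07433 + 0.02165j, Y(Ω₂)=0.07436 + 0.30975j
  term(m=-1) = 0.03938 + 0.04131j   from Y*(Ω₁)=0.05142 - 0.36045j, Y(Ω₂)=-0.09704 + 0.12309j
  term(m=+0) = -0.22032 + 0.00000j   from Y*(Ω₁)=-0.77332 + 0.00000j, Y(Ω₂)=0.28491 + 0.00000j
  term(m=+1) = 0.03938 - 0.04131j   from Y*(Ω₁)=-0.05142 - 0.36045j, Y(Ω₂)=0.09704 + 0.12309j
  term(m=+2) = -0.00118 - 0.02463j   from Y*(Ω₁)=0.07433 - 0.02165j, Y(Ω₂)=0.07436 - 0.30975j
  term(m=+3) = 0.00050 + 0.00043j   from Y*(Ω₁)=0.00413 + 0.00911j, Y(Ω₂)=0.05949 - 0.02743j
  term(m=+4) = 0.00034 - 0.00003j   from Y*(Ω₁)=-0.00070 + 0.00045j, Y(Ω₂)=-0.36068 - 0.18376j
  term(m=+5) = 0.00001 - 0.00001j   from Y*(Ω₁)=-0.00003 - 0.00003j, Y(Ω₂)=0.06259 + 0.31461j
Σ over m = -0.14225 + 0.00000j; ×(4π/11) → -0.16250 + 0.00000j. Real part: -0.162502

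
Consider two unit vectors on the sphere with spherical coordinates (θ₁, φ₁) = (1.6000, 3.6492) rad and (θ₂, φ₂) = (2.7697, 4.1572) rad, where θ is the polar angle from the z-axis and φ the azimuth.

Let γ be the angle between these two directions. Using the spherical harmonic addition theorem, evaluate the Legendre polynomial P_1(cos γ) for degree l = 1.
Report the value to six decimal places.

Term-by-term m-sum for l=1 (normalisation 4π/3 = 4.188790):
  m=-1: Y*=-0.30180 - 0.16787j  Y=-0.06618 + 0.10669j  product 0.03788 - 0.02109j
  m=+0: Y*=-0.01427 + 0.00000j  Y=-0.45520 + 0.00000j  product 0.00649 + 0.00000j
  m=+1: Y*=0.30180 - 0.16787j  Y=0.06618 + 0.10669j  product 0.03788 + 0.02109j
Total Σ_m = 0.08226 + 0.00000j. Multiply by 4.188790: 0.34456 + 0.00000j. P_1(cos γ) = 0.344560

0.344560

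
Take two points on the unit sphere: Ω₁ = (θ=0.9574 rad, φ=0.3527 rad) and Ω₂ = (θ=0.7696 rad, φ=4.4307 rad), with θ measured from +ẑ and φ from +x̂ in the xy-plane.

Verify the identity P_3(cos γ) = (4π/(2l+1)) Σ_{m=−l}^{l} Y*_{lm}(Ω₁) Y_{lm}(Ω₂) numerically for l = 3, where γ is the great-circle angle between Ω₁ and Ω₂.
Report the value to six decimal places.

Expand P_3 via completeness: Σ_{m} conj(Y_{3,m}) at Ω₁ times Y_{3,m} at Ω₂ —
  term(m=-3) = 0.03031 + 0.01046j   from Y*(Ω₁)=0.11190 + 0.19878j, Y(Ω₂)=0.10515 - 0.09330j
  term(m=-2) = -0.04158 - 0.13347j   from Y*(Ω₁)=0.29948 + 0.25503j, Y(Ω₂)=-0.30047 - 0.18980j
  term(m=-1) = -0.03653 + 0.04964j   from Y*(Ω₁)=0.16290 + 0.05996j, Y(Ω₂)=-0.09871 + 0.34109j
  term(m=+0) = 0.03256 + 0.00000j   from Y*(Ω₁)=-0.28853 + 0.00000j, Y(Ω₂)=-0.11284 + 0.00000j
  term(m=+1) = -0.03653 - 0.04964j   from Y*(Ω₁)=-0.16290 + 0.05996j, Y(Ω₂)=0.09871 + 0.34109j
  term(m=+2) = -0.04158 + 0.13347j   from Y*(Ω₁)=0.29948 - 0.25503j, Y(Ω₂)=-0.30047 + 0.18980j
  term(m=+3) = 0.03031 - 0.01046j   from Y*(Ω₁)=-0.11190 + 0.19878j, Y(Ω₂)=-0.10515 - 0.09330j
Total Σ_m = -0.06305 + 0.00000j. Multiply by 1.795196: -0.11318 + 0.00000j. P_3(cos γ) = -0.113179

-0.113179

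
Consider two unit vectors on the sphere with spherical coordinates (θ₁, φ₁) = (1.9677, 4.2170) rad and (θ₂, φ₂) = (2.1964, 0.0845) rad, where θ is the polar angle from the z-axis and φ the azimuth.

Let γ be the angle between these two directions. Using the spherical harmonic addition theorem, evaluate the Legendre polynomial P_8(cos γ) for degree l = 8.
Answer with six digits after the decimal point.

0.000409

Summing Y*_{l m}(θ₁,φ₁)·Y_{l m}(θ₂,φ₂) over m ∈ [−8, 8]; prefactor 4π/(2·8+1) = 0.739198:
  term(m=-8) = (-0.001898, 0.025852)   from Y*(Ω₁)=(-0.183748, 0.197526), Y(Ω₂)=(0.074956, -0.060119)
  term(m=-7) = (-0.099734, -0.076318)   from Y*(Ω₁)=(0.144910, 0.428464), Y(Ω₂)=(-0.230481, 0.154821)
  term(m=-6) = (0.120062, -0.042165)   from Y*(Ω₁)=(0.283455, 0.048441), Y(Ω₂)=(0.386846, -0.214865)
  term(m=-5) = (0.013628, -0.055176)   from Y*(Ω₁)=(-0.098121, 0.125222), Y(Ω₂)=(-0.325843, 0.146491)
  term(m=-4) = (-0.009506, -0.010229)   from Y*(Ω₁)=(0.140120, 0.321719), Y(Ω₂)=(-0.037544, 0.013196)
  term(m=-3) = (0.001359, -0.000232)   from Y*(Ω₁)=(0.003792, 0.000322), Y(Ω₂)=(0.350701, -0.090857)
  term(m=-2) = (0.020693, -0.047478)   from Y*(Ω₁)=(-0.182716, 0.278873), Y(Ω₂)=(-0.153131, 0.026128)
  term(m=-1) = (-0.011517, -0.017583)   from Y*(Ω₁)=(0.033517, 0.062030), Y(Ω₂)=(-0.297061, 0.025162)
  term(m=+0) = (-0.065620, -0.000000)   from Y*(Ω₁)=(-0.321772, -0.000000), Y(Ω₂)=(0.203933, 0.000000)
  term(m=+1) = (-0.011517, 0.017583)   from Y*(Ω₁)=(-0.033517, 0.062030), Y(Ω₂)=(0.297061, 0.025162)
  term(m=+2) = (0.020693, 0.047478)   from Y*(Ω₁)=(-0.182716, -0.278873), Y(Ω₂)=(-0.153131, -0.026128)
  term(m=+3) = (0.001359, 0.000232)   from Y*(Ω₁)=(-0.003792, 0.000322), Y(Ω₂)=(-0.350701, -0.090857)
  term(m=+4) = (-0.009506, 0.010229)   from Y*(Ω₁)=(0.140120, -0.321719), Y(Ω₂)=(-0.037544, -0.013196)
  term(m=+5) = (0.013628, 0.055176)   from Y*(Ω₁)=(0.098121, 0.125222), Y(Ω₂)=(0.325843, 0.146491)
  term(m=+6) = (0.120062, 0.042165)   from Y*(Ω₁)=(0.283455, -0.048441), Y(Ω₂)=(0.386846, 0.214865)
  term(m=+7) = (-0.099734, 0.076318)   from Y*(Ω₁)=(-0.144910, 0.428464), Y(Ω₂)=(0.230481, 0.154821)
  term(m=+8) = (-0.001898, -0.025852)   from Y*(Ω₁)=(-0.183748, -0.197526), Y(Ω₂)=(0.074956, 0.060119)
Σ over m = (0.000553, -0.000000); ×(4π/17) → (0.000409, -0.000000). Real part: 0.000409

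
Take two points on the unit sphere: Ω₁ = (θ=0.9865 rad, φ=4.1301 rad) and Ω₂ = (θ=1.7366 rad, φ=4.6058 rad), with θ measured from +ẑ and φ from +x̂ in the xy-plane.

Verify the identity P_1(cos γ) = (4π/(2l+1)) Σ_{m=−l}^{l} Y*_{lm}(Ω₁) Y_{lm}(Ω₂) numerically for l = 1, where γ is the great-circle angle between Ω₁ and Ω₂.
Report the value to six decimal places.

0.640283

Addition theorem: P_1(cos γ) = (4π/3) Σ_m Y*_{lm}(Ω₁) Y_{lm}(Ω₂), m = −1…1:
  m=-1: Y*=(-0.158479, -0.240687)  Y=(-0.036252, 0.338822)  product (0.087295, -0.044971)
  m=+0: Y*=(0.269519, -0.000000)  Y=(-0.080641, 0.000000)  product (-0.021734, 0.000000)
  m=+1: Y*=(0.158479, -0.240687)  Y=(0.036252, 0.338822)  product (0.087295, 0.044971)
Σ over m = (0.152856, 0.000000); ×(4π/3) → (0.640283, 0.000000). Real part: 0.640283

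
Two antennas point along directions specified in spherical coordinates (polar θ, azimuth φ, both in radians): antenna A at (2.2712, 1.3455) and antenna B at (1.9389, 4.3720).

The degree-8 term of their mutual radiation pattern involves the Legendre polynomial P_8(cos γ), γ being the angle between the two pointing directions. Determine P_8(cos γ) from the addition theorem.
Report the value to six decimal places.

Addition theorem: P_8(cos γ) = (4π/17) Σ_m Y*_{lm}(Ω₁) Y_{lm}(Ω₂), m = −8…8:
  term(m=-8) = (0.010783, 0.014183)   from Y*(Ω₁)=(-0.013815, -0.058588), Y(Ω₂)=(-0.270440, 0.120279)
  term(m=-7) = (-0.064195, -0.066849)   from Y*(Ω₁)=(0.202969, -0.001274), Y(Ω₂)=(-0.314201, -0.331330)
  term(m=-6) = (0.070959, 0.058632)   from Y*(Ω₁)=(-0.085471, 0.383985), Y(Ω₂)=(0.106292, -0.208456)
  term(m=-5) = (0.081226, 0.052692)   from Y*(Ω₁)=(-0.399522, -0.190197), Y(Ω₂)=(-0.216931, -0.028614)
  term(m=-4) = (-0.048012, -0.023809)   from Y*(Ω₁)=(0.101621, -0.128371), Y(Ω₂)=(-0.067990, -0.320183)
  term(m=-3) = (0.018585, 0.006685)   from Y*(Ω₁)=(-0.168526, -0.210163), Y(Ω₂)=(-0.062520, 0.038299)
  term(m=-2) = (-0.104980, -0.024601)   from Y*(Ω₁)=(0.291501, -0.141024), Y(Ω₂)=(-0.258748, -0.209573)
  term(m=-1) = (0.001275, 0.000147)   from Y*(Ω₁)=(-0.029281, -0.127758), Y(Ω₂)=(-0.003270, 0.009233)
  term(m=+0) = (-0.113687, 0.000000)   from Y*(Ω₁)=(0.345335, -0.000000), Y(Ω₂)=(-0.329207, 0.000000)
  term(m=+1) = (0.001275, -0.000147)   from Y*(Ω₁)=(0.029281, -0.127758), Y(Ω₂)=(0.003270, 0.009233)
  term(m=+2) = (-0.104980, 0.024601)   from Y*(Ω₁)=(0.291501, 0.141024), Y(Ω₂)=(-0.258748, 0.209573)
  term(m=+3) = (0.018585, -0.006685)   from Y*(Ω₁)=(0.168526, -0.210163), Y(Ω₂)=(0.062520, 0.038299)
  term(m=+4) = (-0.048012, 0.023809)   from Y*(Ω₁)=(0.101621, 0.128371), Y(Ω₂)=(-0.067990, 0.320183)
  term(m=+5) = (0.081226, -0.052692)   from Y*(Ω₁)=(0.399522, -0.190197), Y(Ω₂)=(0.216931, -0.028614)
  term(m=+6) = (0.070959, -0.058632)   from Y*(Ω₁)=(-0.085471, -0.383985), Y(Ω₂)=(0.106292, 0.208456)
  term(m=+7) = (-0.064195, 0.066849)   from Y*(Ω₁)=(-0.202969, -0.001274), Y(Ω₂)=(0.314201, -0.331330)
  term(m=+8) = (0.010783, -0.014183)   from Y*(Ω₁)=(-0.013815, 0.058588), Y(Ω₂)=(-0.270440, -0.120279)
Σ over m = (-0.182402, 0.000000); ×(4π/17) → (-0.134831, 0.000000). Real part: -0.134831

-0.134831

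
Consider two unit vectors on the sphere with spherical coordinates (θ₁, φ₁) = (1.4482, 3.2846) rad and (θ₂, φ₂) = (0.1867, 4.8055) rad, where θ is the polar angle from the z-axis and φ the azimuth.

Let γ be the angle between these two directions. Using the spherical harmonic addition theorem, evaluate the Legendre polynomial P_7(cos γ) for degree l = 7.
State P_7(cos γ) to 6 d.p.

Term-by-term m-sum for l=7 (normalisation 4π/15 = 0.837758):
  m=-7: -0.25587 - 0.39942j × -0.00000 - 0.00000j = -0.00000 + 0.00000j  (running Σ = -0.00000 + 0.00000j)
  m=-6: 0.14300 + 0.16545j × -0.00006 + 0.00004j = -0.00002 - 0.00000j  (running Σ = -0.00002 - 0.00000j)
  m=-5: 0.21494 + 0.18664j × 0.00042 + 0.00083j = -0.00007 + 0.00026j  (running Σ = -0.00008 + 0.00025j)
  m=-4: -0.20541 - 0.13225j × 0.00762 - 0.00298j = -0.00196 - 0.00040j  (running Σ = -0.00204 - 0.00014j)
  m=-3: -0.20114 - 0.09201j × -0.01416 - 0.04937j = -0.00169 + 0.01123j  (running Σ = -0.00373 + 0.01109j)
  m=-2: 0.24206 + 0.07118j × -0.21918 + 0.04129j = -0.05599 - 0.00561j  (running Σ = -0.05973 + 0.00549j)
  m=-1: 0.19391 + 0.02792j × 0.05516 + 0.59069j = -0.00580 + 0.11608j  (running Σ = -0.06552 + 0.12157j)
  m=0: -0.25421 + 0.00000j × 0.62035 + 0.00000j = -0.15770 + 0.00000j  (running Σ = -0.22322 + 0.12157j)
  m=1: -0.19391 + 0.02792j × -0.05516 + 0.59069j = -0.00580 - 0.11608j  (running Σ = -0.22902 + 0.00549j)
  m=2: 0.24206 - 0.07118j × -0.21918 - 0.04129j = -0.05599 + 0.00561j  (running Σ = -0.28501 + 0.01109j)
  m=3: 0.20114 - 0.09201j × 0.01416 - 0.04937j = -0.00169 - 0.01123j  (running Σ = -0.28671 - 0.00014j)
  m=4: -0.20541 + 0.13225j × 0.00762 + 0.00298j = -0.00196 + 0.00040j  (running Σ = -0.28867 + 0.00025j)
  m=5: -0.21494 + 0.18664j × -0.00042 + 0.00083j = -0.00007 - 0.00026j  (running Σ = -0.28873 - 0.00000j)
  m=6: 0.14300 - 0.16545j × -0.00006 - 0.00004j = -0.00002 + 0.00000j  (running Σ = -0.28875 + 0.00000j)
  m=7: 0.25587 - 0.39942j × 0.00000 - 0.00000j = -0.00000 - 0.00000j  (running Σ = -0.28875 + 0.00000j)
Total Σ_m = -0.28875 + 0.00000j. Multiply by 0.837758: -0.24190 + 0.00000j. P_7(cos γ) = -0.241901

-0.241901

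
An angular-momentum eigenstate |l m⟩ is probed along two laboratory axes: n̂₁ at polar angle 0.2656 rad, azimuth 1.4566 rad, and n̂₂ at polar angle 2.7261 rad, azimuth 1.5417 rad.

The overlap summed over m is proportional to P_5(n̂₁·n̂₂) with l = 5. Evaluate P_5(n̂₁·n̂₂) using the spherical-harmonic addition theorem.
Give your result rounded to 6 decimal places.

0.417364

Term-by-term m-sum for l=5 (normalisation 4π/11 = 1.142397):
  term(m=-5) = 0.00000 - 0.00000j   from Y*(Ω₁)=0.00031 + 0.00049j, Y(Ω₂)=0.00072 - 0.00492j
  term(m=-4) = -0.00023 + 0.00008j   from Y*(Ω₁)=0.00603 - 0.00297j, Y(Ω₂)=-0.03540 - 0.00414j
  term(m=-3) = 0.00664 - 0.00173j   from Y*(Ω₁)=-0.01551 - 0.04349j, Y(Ω₂)=-0.01296 + 0.14808j
  term(m=-2) = -0.07603 + 0.01307j   from Y*(Ω₁)=-0.19681 + 0.04575j, Y(Ω₂)=0.38113 + 0.02220j
  term(m=-1) = 0.26699 - 0.02278j   from Y*(Ω₁)=0.05911 + 0.51538j, Y(Ω₂)=0.01503 - 0.51632j
  term(m=+0) = -0.02941 + 0.00000j   from Y*(Ω₁)=0.50113 + 0.00000j, Y(Ω₂)=-0.05869 + 0.00000j
  term(m=+1) = 0.26699 + 0.02278j   from Y*(Ω₁)=-0.05911 + 0.51538j, Y(Ω₂)=-0.01503 - 0.51632j
  term(m=+2) = -0.07603 - 0.01307j   from Y*(Ω₁)=-0.19681 - 0.04575j, Y(Ω₂)=0.38113 - 0.02220j
  term(m=+3) = 0.00664 + 0.00173j   from Y*(Ω₁)=0.01551 - 0.04349j, Y(Ω₂)=0.01296 + 0.14808j
  term(m=+4) = -0.00023 - 0.00008j   from Y*(Ω₁)=0.00603 + 0.00297j, Y(Ω₂)=-0.03540 + 0.00414j
  term(m=+5) = 0.00000 + 0.00000j   from Y*(Ω₁)=-0.00031 + 0.00049j, Y(Ω₂)=-0.00072 - 0.00492j
Σ over m = 0.36534 + 0.00000j; ×(4π/11) → 0.41736 + 0.00000j. Real part: 0.417364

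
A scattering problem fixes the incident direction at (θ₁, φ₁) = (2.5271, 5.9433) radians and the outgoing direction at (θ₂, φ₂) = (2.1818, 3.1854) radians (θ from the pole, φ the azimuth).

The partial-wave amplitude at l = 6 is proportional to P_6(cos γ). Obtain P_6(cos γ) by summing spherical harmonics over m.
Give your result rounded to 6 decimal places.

Summing Y*_{l m}(θ₁,φ₁)·Y_{l m}(θ₂,φ₂) over m ∈ [−6, 6]; prefactor 4π/(2·6+1) = 0.966644:
  term(m=-6) = (-0.001729, -0.001926)   from Y*(Ω₁)=(-0.008012, -0.015831), Y(Ω₂)=(0.140857, -0.037900)
  term(m=-5) = (0.010503, 0.028983)   from Y*(Ω₁)=(0.011173, 0.086383), Y(Ω₂)=(0.345462, -0.076903)
  term(m=-4) = (0.003790, -0.105155)   from Y*(Ω₁)=(0.052437, -0.244513), Y(Ω₂)=(0.414328, -0.073355)
  term(m=-3) = (-0.022997, 0.051536)   from Y*(Ω₁)=(-0.232002, 0.377438), Y(Ω₂)=(0.126282, -0.016692)
  term(m=-2) = (-0.084808, 0.081806)   from Y*(Ω₁)=(0.310762, -0.251184), Y(Ω₂)=(-0.293760, 0.025804)
  term(m=-1) = (-0.014494, 0.005851)   from Y*(Ω₁)=(0.058601, -0.020722), Y(Ω₂)=(-0.251233, 0.011013)
  term(m=+0) = (-0.097371, -0.000000)   from Y*(Ω₁)=(-0.417137, -0.000000), Y(Ω₂)=(0.233427, 0.000000)
  term(m=+1) = (-0.014494, -0.005851)   from Y*(Ω₁)=(-0.058601, -0.020722), Y(Ω₂)=(0.251233, 0.011013)
  term(m=+2) = (-0.084808, -0.081806)   from Y*(Ω₁)=(0.310762, 0.251184), Y(Ω₂)=(-0.293760, -0.025804)
  term(m=+3) = (-0.022997, -0.051536)   from Y*(Ω₁)=(0.232002, 0.377438), Y(Ω₂)=(-0.126282, -0.016692)
  term(m=+4) = (0.003790, 0.105155)   from Y*(Ω₁)=(0.052437, 0.244513), Y(Ω₂)=(0.414328, 0.073355)
  term(m=+5) = (0.010503, -0.028983)   from Y*(Ω₁)=(-0.011173, 0.086383), Y(Ω₂)=(-0.345462, -0.076903)
  term(m=+6) = (-0.001729, 0.001926)   from Y*(Ω₁)=(-0.008012, 0.015831), Y(Ω₂)=(0.140857, 0.037900)
Σ over m = (-0.316842, 0.000000); ×(4π/13) → (-0.306273, 0.000000). Real part: -0.306273

-0.306273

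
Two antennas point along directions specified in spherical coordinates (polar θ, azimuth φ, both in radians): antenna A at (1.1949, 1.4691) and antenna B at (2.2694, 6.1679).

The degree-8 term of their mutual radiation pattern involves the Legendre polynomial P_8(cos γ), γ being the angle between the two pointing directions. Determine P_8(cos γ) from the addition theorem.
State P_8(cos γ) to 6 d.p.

Summing Y*_{l m}(θ₁,φ₁)·Y_{l m}(θ₂,φ₂) over m ∈ [−8, 8]; prefactor 4π/(2·8+1) = 0.739198:
  term(m=-8) = 0.01750 + 0.00191j   from Y*(Ω₁)=0.19843 - 0.20993j, Y(Ω₂)=0.03680 + 0.04856j
  term(m=-7) = -0.00887 + 0.09292j   from Y*(Ω₁)=-0.29790 - 0.34527j, Y(Ω₂)=-0.14158 - 0.14784j
  term(m=-6) = -0.09804 - 0.00801j   from Y*(Ω₁)=-0.20412 + 0.14272j, Y(Ω₂)=0.30418 + 0.25192j
  term(m=-5) = -0.00609 + 0.08954j   from Y*(Ω₁)=-0.09903 - 0.17767j, Y(Ω₂)=-0.36994 - 0.24049j
  term(m=-4) = -0.05320 - 0.00289j   from Y*(Ω₁)=-0.30781 + 0.13261j, Y(Ω₂)=0.14236 + 0.07074j
  term(m=-3) = 0.00059 - 0.01438j   from Y*(Ω₁)=-0.01584 - 0.05031j, Y(Ω₂)=0.25671 + 0.09250j
  term(m=-2) = 0.10742 + 0.00292j   from Y*(Ω₁)=-0.32803 + 0.06765j, Y(Ω₂)=-0.31234 - 0.07332j
  term(m=-1) = 0.00002 - 0.00163j   from Y*(Ω₁)=0.00122 + 0.01192j, Y(Ω₂)=-0.13522 - 0.01566j
  term(m=+0) = -0.11299 + 0.00000j   from Y*(Ω₁)=-0.32914 + 0.00000j, Y(Ω₂)=0.34329 + 0.00000j
  term(m=+1) = 0.00002 + 0.00163j   from Y*(Ω₁)=-0.00122 + 0.01192j, Y(Ω₂)=0.13522 - 0.01566j
  term(m=+2) = 0.10742 - 0.00292j   from Y*(Ω₁)=-0.32803 - 0.06765j, Y(Ω₂)=-0.31234 + 0.07332j
  term(m=+3) = 0.00059 + 0.01438j   from Y*(Ω₁)=0.01584 - 0.05031j, Y(Ω₂)=-0.25671 + 0.09250j
  term(m=+4) = -0.05320 + 0.00289j   from Y*(Ω₁)=-0.30781 - 0.13261j, Y(Ω₂)=0.14236 - 0.07074j
  term(m=+5) = -0.00609 - 0.08954j   from Y*(Ω₁)=0.09903 - 0.17767j, Y(Ω₂)=0.36994 - 0.24049j
  term(m=+6) = -0.09804 + 0.00801j   from Y*(Ω₁)=-0.20412 - 0.14272j, Y(Ω₂)=0.30418 - 0.25192j
  term(m=+7) = -0.00887 - 0.09292j   from Y*(Ω₁)=0.29790 - 0.34527j, Y(Ω₂)=0.14158 - 0.14784j
  term(m=+8) = 0.01750 - 0.00191j   from Y*(Ω₁)=0.19843 + 0.20993j, Y(Ω₂)=0.03680 - 0.04856j
Σ over m = -0.19435 - 0.00000j; ×(4π/17) → -0.14366 - 0.00000j. Real part: -0.143660

-0.143660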